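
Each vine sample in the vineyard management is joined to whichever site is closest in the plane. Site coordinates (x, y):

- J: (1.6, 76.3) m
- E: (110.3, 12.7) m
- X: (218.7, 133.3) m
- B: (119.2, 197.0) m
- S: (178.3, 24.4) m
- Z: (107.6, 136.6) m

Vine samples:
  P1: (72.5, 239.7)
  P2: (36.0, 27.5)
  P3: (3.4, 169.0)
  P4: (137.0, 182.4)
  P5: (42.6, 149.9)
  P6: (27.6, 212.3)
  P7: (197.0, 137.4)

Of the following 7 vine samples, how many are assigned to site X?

1

P1 → B
P2 → J
P3 → J
P4 → B
P5 → Z
P6 → B
P7 → X
1 of the 7 goes to X.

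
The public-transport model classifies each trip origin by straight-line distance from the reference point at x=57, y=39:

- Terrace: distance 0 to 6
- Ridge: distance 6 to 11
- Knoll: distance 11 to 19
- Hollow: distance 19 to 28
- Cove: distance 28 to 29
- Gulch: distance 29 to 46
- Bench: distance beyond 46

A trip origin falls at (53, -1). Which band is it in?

Gulch

Distance = √((53−57)² + (-1−39)²) = √(16.000 + 1600.000) = 40.200.
29 ≤ 40.200 < 46 → Gulch.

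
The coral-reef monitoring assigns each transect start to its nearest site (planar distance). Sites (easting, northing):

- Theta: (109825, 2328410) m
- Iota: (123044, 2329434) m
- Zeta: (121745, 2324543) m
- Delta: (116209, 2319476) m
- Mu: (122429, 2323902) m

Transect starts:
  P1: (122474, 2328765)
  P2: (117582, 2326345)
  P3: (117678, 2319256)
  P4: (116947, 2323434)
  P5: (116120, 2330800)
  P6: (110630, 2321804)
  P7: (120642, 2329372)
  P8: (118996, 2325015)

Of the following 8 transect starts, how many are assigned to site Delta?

P1 → Iota
P2 → Zeta
P3 → Delta
P4 → Delta
P5 → Theta
P6 → Delta
P7 → Iota
P8 → Zeta
3 of the 8 go to Delta.

3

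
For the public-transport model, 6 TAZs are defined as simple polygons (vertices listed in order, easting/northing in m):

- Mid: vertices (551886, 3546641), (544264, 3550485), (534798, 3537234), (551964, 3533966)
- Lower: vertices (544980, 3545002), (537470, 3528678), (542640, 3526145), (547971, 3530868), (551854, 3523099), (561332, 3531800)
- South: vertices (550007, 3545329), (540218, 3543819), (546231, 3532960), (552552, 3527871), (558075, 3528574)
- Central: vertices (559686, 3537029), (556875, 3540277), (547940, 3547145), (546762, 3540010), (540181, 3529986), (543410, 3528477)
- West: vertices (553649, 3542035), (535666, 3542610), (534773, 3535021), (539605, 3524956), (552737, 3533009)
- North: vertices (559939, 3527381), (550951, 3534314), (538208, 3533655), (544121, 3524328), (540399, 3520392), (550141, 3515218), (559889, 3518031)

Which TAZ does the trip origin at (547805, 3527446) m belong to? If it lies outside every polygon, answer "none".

Cast a ray rightward from (547805, 3527446). For each polygon, the edges (by vertex number in listed order) whose endpoints lie on opposite sides of northing = 3527446, where each meets that height, and whether that is right or left of the point:
Mid: no edge straddles that height → 0 crossings.
Lower: 2–3 at easting≈539984.6 (left), 3–4 at easting≈544108.5 (left), 4–5 at easting≈549681.3 (right), 5–6 at easting≈556589.2 (right) → 2 crossings.
South: no edge straddles that height → 0 crossings.
Central: no edge straddles that height → 0 crossings.
West: 3–4 at easting≈538409.6 (left), 4–5 at easting≈543665.4 (left) → 0 crossings.
North: 1–2 at easting≈559854.7 (right), 3–4 at easting≈542144.3 (left) → 1 crossing.
Only North has an odd count, so the point is inside North.

North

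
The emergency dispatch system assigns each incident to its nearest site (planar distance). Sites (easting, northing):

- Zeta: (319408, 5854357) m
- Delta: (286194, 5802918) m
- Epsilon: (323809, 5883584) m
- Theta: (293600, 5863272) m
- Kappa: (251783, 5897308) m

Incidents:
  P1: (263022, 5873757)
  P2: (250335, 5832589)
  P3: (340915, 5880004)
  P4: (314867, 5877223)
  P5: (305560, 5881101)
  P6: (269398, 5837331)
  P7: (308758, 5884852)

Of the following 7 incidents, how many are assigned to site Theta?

1

P1 → Kappa
P2 → Delta
P3 → Epsilon
P4 → Epsilon
P5 → Epsilon
P6 → Theta
P7 → Epsilon
1 of the 7 goes to Theta.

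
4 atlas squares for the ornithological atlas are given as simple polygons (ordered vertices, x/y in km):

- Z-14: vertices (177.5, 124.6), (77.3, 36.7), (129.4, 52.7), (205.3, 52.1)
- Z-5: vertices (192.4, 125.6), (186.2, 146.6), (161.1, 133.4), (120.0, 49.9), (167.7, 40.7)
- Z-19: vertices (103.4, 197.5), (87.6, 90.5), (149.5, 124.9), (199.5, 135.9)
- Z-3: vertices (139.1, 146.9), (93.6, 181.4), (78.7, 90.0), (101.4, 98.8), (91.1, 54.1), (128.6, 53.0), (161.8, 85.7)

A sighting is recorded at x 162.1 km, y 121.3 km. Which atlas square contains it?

Cast a ray rightward from (162.1, 121.3). For each polygon, the edges (by vertex number in listed order) whose endpoints lie on opposite sides of y = 121.3, where each meets that height, and whether that is right or left of the point:
Z-14: 1–2 at x≈173.74 (right), 4–1 at x≈178.77 (right) → 2 crossings.
Z-5: 3–4 at x≈155.14 (left), 5–1 at x≈191.15 (right) → 1 crossing.
Z-19: 1–2 at x≈92.15 (left), 2–3 at x≈143.02 (left) → 0 crossings.
Z-3: 2–3 at x≈83.80 (left), 7–1 at x≈148.60 (left) → 0 crossings.
Only Z-5 has an odd count, so the point is inside Z-5.

Z-5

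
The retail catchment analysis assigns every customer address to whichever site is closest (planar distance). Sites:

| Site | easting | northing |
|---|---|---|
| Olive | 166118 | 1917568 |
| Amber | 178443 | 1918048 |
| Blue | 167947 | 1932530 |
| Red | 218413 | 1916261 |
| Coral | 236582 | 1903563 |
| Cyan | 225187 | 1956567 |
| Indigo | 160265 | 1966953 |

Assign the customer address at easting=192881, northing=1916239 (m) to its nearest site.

Squared distances to each site:
Olive: 718024410.000; Amber: 211728325.000; Blue: 887101037.000; Red: 651883508.000; Coral: 2070458377.000; Cyan: 2670025220.000; Indigo: 3635713252.000.
Minimum at Amber.

Amber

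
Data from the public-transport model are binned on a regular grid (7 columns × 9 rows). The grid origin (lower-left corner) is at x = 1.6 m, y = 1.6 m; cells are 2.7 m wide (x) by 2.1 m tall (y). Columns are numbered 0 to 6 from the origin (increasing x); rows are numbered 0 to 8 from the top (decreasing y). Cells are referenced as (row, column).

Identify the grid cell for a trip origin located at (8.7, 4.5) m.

Column index: ⌊(8.7 − 1.6) / 2.7⌋ = ⌊2.630⌋ = 2
Row offset from origin: ⌊(4.5 − 1.6) / 2.1⌋ = ⌊1.381⌋ = 1 → row 7 (counted from top)

(7, 2)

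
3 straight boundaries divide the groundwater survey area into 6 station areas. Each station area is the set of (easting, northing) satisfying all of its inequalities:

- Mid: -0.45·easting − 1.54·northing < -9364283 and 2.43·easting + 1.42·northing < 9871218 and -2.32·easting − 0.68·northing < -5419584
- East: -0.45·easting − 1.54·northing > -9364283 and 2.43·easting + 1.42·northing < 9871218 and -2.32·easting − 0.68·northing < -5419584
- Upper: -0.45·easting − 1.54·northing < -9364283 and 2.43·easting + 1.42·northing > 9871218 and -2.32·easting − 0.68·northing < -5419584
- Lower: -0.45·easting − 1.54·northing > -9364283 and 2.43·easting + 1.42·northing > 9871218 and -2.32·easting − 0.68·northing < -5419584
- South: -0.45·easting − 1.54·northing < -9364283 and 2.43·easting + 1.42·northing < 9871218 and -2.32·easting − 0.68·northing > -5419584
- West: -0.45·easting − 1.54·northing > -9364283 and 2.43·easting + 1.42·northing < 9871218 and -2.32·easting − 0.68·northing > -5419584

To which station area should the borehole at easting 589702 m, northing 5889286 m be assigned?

West

-0.45·589702 − 1.54·5889286 = -9334866.340, which is > -9364283
2.43·589702 + 1.42·5889286 = 9795761.980, which is < 9871218
-2.32·589702 − 0.68·5889286 = -5372823.120, which is > -5419584
This sign pattern matches West.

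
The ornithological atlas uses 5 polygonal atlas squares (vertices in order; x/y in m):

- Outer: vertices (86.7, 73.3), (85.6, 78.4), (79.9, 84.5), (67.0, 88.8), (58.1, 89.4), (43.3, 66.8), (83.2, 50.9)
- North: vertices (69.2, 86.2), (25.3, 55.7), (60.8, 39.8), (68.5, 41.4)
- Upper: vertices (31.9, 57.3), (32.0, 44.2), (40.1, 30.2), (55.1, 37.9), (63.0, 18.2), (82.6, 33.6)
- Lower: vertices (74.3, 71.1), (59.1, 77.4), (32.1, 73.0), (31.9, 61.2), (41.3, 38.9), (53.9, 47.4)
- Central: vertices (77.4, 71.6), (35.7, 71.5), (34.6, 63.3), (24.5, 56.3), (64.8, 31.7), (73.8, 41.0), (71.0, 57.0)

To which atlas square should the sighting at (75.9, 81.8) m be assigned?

Cast a ray rightward from (75.9, 81.8). For each polygon, the edges (by vertex number in listed order) whose endpoints lie on opposite sides of y = 81.8, where each meets that height, and whether that is right or left of the point:
Outer: 2–3 at x≈82.42 (right), 5–6 at x≈53.12 (left) → 1 crossing.
North: 1–2 at x≈62.87 (left), 4–1 at x≈69.13 (left) → 0 crossings.
Upper: no edge straddles that height → 0 crossings.
Lower: no edge straddles that height → 0 crossings.
Central: no edge straddles that height → 0 crossings.
Only Outer has an odd count, so the point is inside Outer.

Outer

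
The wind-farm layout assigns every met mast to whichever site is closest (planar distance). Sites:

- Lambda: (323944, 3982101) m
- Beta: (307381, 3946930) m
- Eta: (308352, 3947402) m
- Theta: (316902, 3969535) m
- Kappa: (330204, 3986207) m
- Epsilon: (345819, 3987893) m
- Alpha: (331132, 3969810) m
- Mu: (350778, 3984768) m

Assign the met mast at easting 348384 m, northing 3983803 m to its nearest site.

Mu

Squared distances to each site:
Lambda: 600210404.000; Beta: 3040864138.000; Eta: 2927593825.000; Theta: 1194692148.000; Kappa: 336291616.000; Epsilon: 23307325.000; Alpha: 493435553.000; Mu: 6662461.000.
Minimum at Mu.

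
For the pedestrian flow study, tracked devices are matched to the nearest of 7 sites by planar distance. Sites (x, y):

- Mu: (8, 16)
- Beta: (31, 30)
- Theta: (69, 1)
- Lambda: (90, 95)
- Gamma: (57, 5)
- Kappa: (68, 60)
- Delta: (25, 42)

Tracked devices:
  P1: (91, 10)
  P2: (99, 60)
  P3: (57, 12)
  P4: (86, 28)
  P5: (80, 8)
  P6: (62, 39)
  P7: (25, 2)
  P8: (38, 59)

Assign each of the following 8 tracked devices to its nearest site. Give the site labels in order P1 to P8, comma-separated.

P1 → Theta (d²=565.00)
P2 → Kappa (d²=961.00)
P3 → Gamma (d²=49.00)
P4 → Theta (d²=1018.00)
P5 → Theta (d²=170.00)
P6 → Kappa (d²=477.00)
P7 → Mu (d²=485.00)
P8 → Delta (d²=458.00)

Theta, Kappa, Gamma, Theta, Theta, Kappa, Mu, Delta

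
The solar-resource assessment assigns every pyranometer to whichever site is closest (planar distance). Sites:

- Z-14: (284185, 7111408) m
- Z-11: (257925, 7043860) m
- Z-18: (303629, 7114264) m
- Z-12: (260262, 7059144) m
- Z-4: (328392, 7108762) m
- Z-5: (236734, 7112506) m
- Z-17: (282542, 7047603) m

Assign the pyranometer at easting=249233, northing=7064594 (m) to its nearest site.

Z-12

Squared distances to each site:
Z-14: 3413192900.000; Z-11: 505449620.000; Z-18: 5426033716.000; Z-12: 151341341.000; Z-4: 8216959505.000; Z-5: 2451784745.000; Z-17: 1398183562.000.
Minimum at Z-12.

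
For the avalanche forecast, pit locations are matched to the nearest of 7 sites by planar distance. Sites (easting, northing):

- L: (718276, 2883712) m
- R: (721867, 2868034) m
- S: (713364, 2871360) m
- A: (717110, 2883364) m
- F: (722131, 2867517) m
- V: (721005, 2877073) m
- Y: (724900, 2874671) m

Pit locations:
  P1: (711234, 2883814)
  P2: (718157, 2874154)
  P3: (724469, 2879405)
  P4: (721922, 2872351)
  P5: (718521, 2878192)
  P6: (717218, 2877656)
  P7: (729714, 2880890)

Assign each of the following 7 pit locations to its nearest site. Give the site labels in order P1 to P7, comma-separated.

P1 → A (d²=34729876.00)
P2 → V (d²=16631665.00)
P3 → V (d²=17437520.00)
P4 → Y (d²=14250884.00)
P5 → V (d²=7422417.00)
P6 → V (d²=14681258.00)
P7 → Y (d²=61850557.00)

A, V, V, Y, V, V, Y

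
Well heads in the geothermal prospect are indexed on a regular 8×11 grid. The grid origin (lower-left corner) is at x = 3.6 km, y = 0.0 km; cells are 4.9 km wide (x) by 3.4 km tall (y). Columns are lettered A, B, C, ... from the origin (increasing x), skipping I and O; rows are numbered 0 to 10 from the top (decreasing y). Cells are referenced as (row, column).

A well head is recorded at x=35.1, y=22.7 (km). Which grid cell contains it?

(4, G)

Column index: ⌊(35.1 − 3.6) / 4.9⌋ = ⌊6.429⌋ = 6 → column G
Row offset from origin: ⌊(22.7 − 0.0) / 3.4⌋ = ⌊6.676⌋ = 6 → row 4 (counted from top)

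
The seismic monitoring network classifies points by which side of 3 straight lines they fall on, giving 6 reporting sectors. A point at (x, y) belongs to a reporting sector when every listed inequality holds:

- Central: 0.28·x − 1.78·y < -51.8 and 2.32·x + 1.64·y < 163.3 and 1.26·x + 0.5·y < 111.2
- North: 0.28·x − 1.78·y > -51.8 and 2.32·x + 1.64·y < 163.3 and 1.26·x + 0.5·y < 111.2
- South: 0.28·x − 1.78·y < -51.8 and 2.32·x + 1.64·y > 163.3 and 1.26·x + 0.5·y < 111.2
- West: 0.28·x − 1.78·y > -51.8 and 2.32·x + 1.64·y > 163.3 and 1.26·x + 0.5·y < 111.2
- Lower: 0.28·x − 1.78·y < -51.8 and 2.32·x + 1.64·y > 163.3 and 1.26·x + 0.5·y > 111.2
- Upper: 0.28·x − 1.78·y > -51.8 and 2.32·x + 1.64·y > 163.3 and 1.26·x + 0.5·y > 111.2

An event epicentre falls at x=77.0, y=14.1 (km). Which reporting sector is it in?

0.28·77.0 − 1.78·14.1 = -3.538, which is > -51.8
2.32·77.0 + 1.64·14.1 = 201.764, which is > 163.3
1.26·77.0 + 0.5·14.1 = 104.070, which is < 111.2
This sign pattern matches West.

West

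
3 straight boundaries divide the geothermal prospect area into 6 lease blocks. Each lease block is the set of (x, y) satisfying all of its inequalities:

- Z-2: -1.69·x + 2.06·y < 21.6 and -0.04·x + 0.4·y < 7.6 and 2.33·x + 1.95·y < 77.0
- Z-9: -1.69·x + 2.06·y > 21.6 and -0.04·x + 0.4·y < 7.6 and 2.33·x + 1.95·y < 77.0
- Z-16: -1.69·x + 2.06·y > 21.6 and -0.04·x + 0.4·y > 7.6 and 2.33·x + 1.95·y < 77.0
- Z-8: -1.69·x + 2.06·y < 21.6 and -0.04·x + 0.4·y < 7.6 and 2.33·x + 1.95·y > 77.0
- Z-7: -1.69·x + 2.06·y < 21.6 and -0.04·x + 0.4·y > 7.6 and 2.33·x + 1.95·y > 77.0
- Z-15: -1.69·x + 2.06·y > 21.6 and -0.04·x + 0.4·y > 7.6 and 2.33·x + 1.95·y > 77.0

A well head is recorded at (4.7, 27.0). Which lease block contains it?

-1.69·4.7 + 2.06·27.0 = 47.677, which is > 21.6
-0.04·4.7 + 0.4·27.0 = 10.612, which is > 7.6
2.33·4.7 + 1.95·27.0 = 63.601, which is < 77.0
This sign pattern matches Z-16.

Z-16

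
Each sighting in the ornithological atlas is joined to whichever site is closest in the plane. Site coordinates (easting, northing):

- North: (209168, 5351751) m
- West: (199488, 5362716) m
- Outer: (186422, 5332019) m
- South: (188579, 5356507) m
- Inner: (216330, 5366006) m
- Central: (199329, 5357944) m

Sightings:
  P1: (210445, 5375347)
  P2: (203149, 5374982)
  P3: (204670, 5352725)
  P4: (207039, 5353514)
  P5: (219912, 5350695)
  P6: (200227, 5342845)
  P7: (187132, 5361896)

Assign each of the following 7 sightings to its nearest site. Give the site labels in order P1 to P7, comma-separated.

Inner, West, North, North, North, North, South

P1 → Inner (d²=121887506.00)
P2 → West (d²=163857677.00)
P3 → North (d²=21180680.00)
P4 → North (d²=7640810.00)
P5 → North (d²=116548672.00)
P6 → North (d²=159258317.00)
P7 → South (d²=31135130.00)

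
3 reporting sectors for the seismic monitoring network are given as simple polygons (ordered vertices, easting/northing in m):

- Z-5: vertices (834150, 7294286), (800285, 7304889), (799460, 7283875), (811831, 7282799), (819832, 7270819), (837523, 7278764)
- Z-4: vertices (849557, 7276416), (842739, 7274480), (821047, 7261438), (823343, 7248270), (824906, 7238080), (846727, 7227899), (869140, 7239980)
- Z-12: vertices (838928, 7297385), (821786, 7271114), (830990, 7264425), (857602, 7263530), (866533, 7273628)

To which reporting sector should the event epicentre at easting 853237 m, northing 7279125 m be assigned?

Z-12

Cast a ray rightward from (853237, 7279125). For each polygon, the edges (by vertex number in listed order) whose endpoints lie on opposite sides of northing = 7279125, where each meets that height, and whether that is right or left of the point:
Z-5: 4–5 at easting≈814284.7 (left), 6–1 at easting≈837444.6 (left) → 0 crossings.
Z-4: no edge straddles that height → 0 crossings.
Z-12: 1–2 at easting≈827013.2 (left), 5–1 at easting≈860145.6 (right) → 1 crossing.
Only Z-12 has an odd count, so the point is inside Z-12.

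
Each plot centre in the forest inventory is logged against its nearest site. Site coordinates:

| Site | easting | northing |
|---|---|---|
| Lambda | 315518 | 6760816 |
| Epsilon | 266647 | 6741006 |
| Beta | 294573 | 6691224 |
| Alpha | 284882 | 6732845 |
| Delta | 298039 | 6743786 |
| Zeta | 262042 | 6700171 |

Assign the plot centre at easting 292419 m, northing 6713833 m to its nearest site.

Alpha

Squared distances to each site:
Lambda: 2740966090.000; Epsilon: 1402567913.000; Beta: 515806597.000; Alpha: 418262513.000; Delta: 928766609.000; Zeta: 1109412373.000.
Minimum at Alpha.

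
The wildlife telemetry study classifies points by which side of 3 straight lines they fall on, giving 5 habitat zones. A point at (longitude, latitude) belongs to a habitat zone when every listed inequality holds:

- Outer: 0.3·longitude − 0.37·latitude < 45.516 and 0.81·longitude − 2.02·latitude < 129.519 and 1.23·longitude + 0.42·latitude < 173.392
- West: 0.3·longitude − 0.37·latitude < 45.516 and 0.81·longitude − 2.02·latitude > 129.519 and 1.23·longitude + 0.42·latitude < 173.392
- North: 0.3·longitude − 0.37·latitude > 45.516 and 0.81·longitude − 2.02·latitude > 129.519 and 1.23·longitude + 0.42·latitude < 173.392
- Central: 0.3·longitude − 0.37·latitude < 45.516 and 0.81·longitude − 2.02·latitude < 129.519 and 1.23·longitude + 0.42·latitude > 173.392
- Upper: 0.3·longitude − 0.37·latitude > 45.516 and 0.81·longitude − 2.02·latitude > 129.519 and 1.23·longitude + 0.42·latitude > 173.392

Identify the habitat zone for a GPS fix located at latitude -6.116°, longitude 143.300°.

0.3·143.300 − 0.37·-6.116 = 45.253, which is < 45.516
0.81·143.300 − 2.02·-6.116 = 128.427, which is < 129.519
1.23·143.300 + 0.42·-6.116 = 173.690, which is > 173.392
This sign pattern matches Central.

Central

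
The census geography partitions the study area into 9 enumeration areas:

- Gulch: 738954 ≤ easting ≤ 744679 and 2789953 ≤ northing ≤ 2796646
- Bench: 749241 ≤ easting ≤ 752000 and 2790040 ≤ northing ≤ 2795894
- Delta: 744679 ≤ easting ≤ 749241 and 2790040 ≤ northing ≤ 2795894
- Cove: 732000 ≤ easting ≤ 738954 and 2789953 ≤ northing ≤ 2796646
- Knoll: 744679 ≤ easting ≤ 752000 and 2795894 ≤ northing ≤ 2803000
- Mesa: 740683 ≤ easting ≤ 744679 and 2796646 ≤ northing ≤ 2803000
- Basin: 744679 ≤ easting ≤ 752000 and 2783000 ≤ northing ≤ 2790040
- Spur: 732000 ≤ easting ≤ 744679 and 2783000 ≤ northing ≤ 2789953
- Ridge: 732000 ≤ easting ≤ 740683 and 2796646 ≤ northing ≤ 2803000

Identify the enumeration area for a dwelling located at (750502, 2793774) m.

The point has easting = 750502 and northing = 2793774.
Only Bench satisfies 749241 ≤ easting ≤ 752000 and 2790040 ≤ northing ≤ 2795894.

Bench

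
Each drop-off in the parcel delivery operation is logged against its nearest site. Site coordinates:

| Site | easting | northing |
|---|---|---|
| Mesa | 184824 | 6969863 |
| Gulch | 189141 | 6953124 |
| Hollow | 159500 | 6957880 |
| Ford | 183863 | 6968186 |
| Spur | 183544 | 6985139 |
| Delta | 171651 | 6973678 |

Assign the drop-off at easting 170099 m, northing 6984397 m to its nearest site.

Squared distances to each site:
Mesa: 428062781.000; Gulch: 1340598293.000; Hollow: 815490090.000; Ford: 452244217.000; Spur: 181318589.000; Delta: 117305665.000.
Minimum at Delta.

Delta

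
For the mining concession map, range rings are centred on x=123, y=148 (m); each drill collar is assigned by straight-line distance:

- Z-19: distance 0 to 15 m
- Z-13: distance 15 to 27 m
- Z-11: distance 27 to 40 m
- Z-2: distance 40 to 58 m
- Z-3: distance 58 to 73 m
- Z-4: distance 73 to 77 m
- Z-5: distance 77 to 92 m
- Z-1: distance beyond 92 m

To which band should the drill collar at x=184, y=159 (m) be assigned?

Z-3

Distance = √((184−123)² + (159−148)²) = √(3721.000 + 121.000) = 61.984 m.
58 ≤ 61.984 < 73 → Z-3.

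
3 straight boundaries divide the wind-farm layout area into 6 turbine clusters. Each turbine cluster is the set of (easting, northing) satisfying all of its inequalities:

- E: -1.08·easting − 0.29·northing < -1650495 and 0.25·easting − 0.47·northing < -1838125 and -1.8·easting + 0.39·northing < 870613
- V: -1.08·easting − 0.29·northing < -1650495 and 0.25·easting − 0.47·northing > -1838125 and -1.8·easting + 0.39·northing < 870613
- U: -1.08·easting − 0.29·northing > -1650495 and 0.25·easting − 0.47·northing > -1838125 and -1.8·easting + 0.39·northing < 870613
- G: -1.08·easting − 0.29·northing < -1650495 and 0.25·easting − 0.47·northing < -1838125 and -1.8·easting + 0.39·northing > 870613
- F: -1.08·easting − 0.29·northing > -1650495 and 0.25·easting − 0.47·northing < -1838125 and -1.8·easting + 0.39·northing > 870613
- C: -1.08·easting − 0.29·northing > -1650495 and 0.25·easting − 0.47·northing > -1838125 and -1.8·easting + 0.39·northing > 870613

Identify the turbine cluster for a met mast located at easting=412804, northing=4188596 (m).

-1.08·412804 − 0.29·4188596 = -1660521.160, which is < -1650495
0.25·412804 − 0.47·4188596 = -1865439.120, which is < -1838125
-1.8·412804 + 0.39·4188596 = 890505.240, which is > 870613
This sign pattern matches G.

G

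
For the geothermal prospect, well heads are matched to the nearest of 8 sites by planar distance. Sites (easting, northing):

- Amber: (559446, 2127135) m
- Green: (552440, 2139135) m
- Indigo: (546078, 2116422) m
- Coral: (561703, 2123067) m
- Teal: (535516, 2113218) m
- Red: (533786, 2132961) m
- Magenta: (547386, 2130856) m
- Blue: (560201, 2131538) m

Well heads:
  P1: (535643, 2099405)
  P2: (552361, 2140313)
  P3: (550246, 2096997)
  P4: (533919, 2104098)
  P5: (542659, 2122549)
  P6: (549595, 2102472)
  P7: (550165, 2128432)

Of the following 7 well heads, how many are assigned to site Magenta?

1

P1 → Teal
P2 → Green
P3 → Indigo
P4 → Teal
P5 → Indigo
P6 → Indigo
P7 → Magenta
1 of the 7 goes to Magenta.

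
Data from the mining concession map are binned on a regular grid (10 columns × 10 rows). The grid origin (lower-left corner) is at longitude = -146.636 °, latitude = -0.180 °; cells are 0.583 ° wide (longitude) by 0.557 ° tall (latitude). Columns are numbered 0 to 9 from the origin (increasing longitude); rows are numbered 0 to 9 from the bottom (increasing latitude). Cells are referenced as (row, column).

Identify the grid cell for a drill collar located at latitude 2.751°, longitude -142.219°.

Column index: ⌊(-142.219 − -146.636) / 0.583⌋ = ⌊7.576⌋ = 7
Row offset from origin: ⌊(2.751 − -0.180) / 0.557⌋ = ⌊5.262⌋ = 5 → row 5

(5, 7)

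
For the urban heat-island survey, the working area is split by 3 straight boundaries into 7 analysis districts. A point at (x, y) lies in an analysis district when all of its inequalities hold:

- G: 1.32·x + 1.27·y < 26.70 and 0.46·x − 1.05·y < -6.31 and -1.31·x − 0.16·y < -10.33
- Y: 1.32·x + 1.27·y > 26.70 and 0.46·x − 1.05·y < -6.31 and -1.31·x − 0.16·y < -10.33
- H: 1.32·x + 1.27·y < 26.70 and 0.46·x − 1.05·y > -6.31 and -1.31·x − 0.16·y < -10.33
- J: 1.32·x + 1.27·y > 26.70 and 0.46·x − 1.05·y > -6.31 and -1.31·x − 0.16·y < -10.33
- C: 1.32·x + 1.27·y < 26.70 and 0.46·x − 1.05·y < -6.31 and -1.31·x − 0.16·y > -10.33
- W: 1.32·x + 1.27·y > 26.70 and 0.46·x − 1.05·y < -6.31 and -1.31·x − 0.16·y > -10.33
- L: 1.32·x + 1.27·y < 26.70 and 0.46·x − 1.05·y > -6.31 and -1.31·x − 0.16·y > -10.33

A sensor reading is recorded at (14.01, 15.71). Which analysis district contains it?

1.32·14.01 + 1.27·15.71 = 38.445, which is > 26.70
0.46·14.01 − 1.05·15.71 = -10.051, which is < -6.31
-1.31·14.01 − 0.16·15.71 = -20.867, which is < -10.33
This sign pattern matches Y.

Y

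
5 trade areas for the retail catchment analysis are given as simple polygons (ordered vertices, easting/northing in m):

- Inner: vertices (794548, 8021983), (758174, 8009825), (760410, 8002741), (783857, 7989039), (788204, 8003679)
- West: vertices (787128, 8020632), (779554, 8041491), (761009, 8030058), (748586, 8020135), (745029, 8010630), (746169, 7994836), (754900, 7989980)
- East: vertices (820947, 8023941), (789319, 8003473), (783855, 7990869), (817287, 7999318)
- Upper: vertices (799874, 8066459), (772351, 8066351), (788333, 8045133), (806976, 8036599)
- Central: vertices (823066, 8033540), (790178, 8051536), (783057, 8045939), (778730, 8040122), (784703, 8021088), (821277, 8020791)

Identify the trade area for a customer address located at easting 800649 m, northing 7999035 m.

Cast a ray rightward from (800649, 7999035). For each polygon, the edges (by vertex number in listed order) whose endpoints lie on opposite sides of northing = 7999035, where each meets that height, and whether that is right or left of the point:
Inner: 3–4 at easting≈766751.7 (left), 4–5 at easting≈786825.1 (left) → 0 crossings.
West: 5–6 at easting≈745865.9 (left), 7–1 at easting≈764420.6 (left) → 0 crossings.
East: 2–3 at easting≈787395.1 (left), 3–4 at easting≈816167.2 (right) → 1 crossing.
Upper: no edge straddles that height → 0 crossings.
Central: no edge straddles that height → 0 crossings.
Only East has an odd count, so the point is inside East.

East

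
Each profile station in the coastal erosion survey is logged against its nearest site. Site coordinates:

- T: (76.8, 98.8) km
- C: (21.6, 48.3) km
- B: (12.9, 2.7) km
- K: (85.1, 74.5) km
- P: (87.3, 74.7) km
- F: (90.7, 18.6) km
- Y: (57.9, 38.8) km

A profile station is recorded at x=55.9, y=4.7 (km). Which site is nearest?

Y

Squared distances to each site:
T: 9291.620; C: 3077.450; B: 1853.000; K: 5724.680; P: 5885.960; F: 1404.250; Y: 1166.810.
Minimum at Y.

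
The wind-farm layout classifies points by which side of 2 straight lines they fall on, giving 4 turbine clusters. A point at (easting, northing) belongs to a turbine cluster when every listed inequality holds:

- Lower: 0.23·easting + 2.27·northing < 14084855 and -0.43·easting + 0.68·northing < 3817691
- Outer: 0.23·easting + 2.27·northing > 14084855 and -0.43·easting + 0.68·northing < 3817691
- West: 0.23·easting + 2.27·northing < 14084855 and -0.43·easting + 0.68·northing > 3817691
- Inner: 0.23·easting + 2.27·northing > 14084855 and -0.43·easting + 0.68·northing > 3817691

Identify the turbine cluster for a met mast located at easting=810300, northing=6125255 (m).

0.23·810300 + 2.27·6125255 = 14090697.850, which is > 14084855
-0.43·810300 + 0.68·6125255 = 3816744.400, which is < 3817691
This sign pattern matches Outer.

Outer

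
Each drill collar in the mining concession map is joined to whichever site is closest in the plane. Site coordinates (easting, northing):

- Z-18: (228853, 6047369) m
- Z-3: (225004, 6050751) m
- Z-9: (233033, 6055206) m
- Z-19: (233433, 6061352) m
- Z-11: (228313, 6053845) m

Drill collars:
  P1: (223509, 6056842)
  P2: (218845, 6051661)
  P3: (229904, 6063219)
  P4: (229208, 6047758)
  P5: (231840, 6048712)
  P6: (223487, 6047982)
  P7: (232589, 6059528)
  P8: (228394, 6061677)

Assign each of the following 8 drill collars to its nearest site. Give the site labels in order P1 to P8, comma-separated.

P1 → Z-11 (d²=32060425.00)
P2 → Z-3 (d²=38761381.00)
P3 → Z-19 (d²=15939530.00)
P4 → Z-18 (d²=277346.00)
P5 → Z-18 (d²=10725818.00)
P6 → Z-3 (d²=9968650.00)
P7 → Z-19 (d²=4039312.00)
P8 → Z-19 (d²=25497146.00)

Z-11, Z-3, Z-19, Z-18, Z-18, Z-3, Z-19, Z-19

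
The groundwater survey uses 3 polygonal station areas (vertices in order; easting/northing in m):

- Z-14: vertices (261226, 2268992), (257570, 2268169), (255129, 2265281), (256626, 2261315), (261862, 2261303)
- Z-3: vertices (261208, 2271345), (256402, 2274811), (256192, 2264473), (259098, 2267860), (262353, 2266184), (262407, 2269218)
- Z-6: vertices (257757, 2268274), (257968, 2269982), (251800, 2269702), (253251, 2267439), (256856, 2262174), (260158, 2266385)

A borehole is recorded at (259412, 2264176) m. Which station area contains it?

Cast a ray rightward from (259412, 2264176). For each polygon, the edges (by vertex number in listed order) whose endpoints lie on opposite sides of northing = 2264176, where each meets that height, and whether that is right or left of the point:
Z-14: 3–4 at easting≈255546.1 (left), 5–1 at easting≈261624.4 (right) → 1 crossing.
Z-3: no edge straddles that height → 0 crossings.
Z-6: 4–5 at easting≈255485.2 (left), 5–6 at easting≈258425.8 (left) → 0 crossings.
Only Z-14 has an odd count, so the point is inside Z-14.

Z-14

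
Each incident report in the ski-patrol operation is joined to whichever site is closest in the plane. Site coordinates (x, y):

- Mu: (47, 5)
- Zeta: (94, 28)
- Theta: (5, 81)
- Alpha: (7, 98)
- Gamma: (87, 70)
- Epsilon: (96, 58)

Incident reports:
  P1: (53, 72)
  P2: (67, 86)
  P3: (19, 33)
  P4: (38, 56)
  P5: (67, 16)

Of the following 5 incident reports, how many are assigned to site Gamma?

2

P1 → Gamma
P2 → Gamma
P3 → Mu
P4 → Theta
P5 → Mu
2 of the 5 go to Gamma.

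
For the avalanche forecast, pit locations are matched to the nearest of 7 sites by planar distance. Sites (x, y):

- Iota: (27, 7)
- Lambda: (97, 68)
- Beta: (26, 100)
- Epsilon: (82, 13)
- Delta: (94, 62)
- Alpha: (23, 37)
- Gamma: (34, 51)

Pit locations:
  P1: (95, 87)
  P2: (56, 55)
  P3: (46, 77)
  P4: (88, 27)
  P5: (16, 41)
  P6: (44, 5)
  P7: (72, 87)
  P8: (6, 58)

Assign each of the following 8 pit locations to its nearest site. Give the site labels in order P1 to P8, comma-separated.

P1 → Lambda (d²=365.00)
P2 → Gamma (d²=500.00)
P3 → Gamma (d²=820.00)
P4 → Epsilon (d²=232.00)
P5 → Alpha (d²=65.00)
P6 → Iota (d²=293.00)
P7 → Lambda (d²=986.00)
P8 → Alpha (d²=730.00)

Lambda, Gamma, Gamma, Epsilon, Alpha, Iota, Lambda, Alpha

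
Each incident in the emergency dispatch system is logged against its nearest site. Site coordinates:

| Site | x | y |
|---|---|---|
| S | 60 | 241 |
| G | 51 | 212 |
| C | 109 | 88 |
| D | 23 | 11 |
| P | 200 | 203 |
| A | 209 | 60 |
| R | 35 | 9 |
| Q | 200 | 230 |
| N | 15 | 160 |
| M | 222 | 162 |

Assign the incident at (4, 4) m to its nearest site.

Squared distances to each site:
S: 59305.000; G: 45473.000; C: 18081.000; D: 410.000; P: 78017.000; A: 45161.000; R: 986.000; Q: 89492.000; N: 24457.000; M: 72488.000.
Minimum at D.

D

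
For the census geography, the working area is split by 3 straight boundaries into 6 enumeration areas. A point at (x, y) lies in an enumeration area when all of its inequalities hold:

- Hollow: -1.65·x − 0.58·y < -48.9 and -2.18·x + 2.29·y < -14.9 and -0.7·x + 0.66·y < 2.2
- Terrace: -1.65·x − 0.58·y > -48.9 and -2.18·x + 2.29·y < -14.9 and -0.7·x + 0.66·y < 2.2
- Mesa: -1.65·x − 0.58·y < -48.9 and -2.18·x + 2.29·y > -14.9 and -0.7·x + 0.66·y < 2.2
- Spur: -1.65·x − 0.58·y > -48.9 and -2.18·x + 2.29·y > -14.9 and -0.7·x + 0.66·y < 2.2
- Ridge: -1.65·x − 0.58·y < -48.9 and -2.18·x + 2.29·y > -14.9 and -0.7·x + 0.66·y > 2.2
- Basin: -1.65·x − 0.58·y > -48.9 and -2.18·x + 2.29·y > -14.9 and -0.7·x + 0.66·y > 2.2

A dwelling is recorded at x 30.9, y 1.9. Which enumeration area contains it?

Hollow

-1.65·30.9 − 0.58·1.9 = -52.087, which is < -48.9
-2.18·30.9 + 2.29·1.9 = -63.011, which is < -14.9
-0.7·30.9 + 0.66·1.9 = -20.376, which is < 2.2
This sign pattern matches Hollow.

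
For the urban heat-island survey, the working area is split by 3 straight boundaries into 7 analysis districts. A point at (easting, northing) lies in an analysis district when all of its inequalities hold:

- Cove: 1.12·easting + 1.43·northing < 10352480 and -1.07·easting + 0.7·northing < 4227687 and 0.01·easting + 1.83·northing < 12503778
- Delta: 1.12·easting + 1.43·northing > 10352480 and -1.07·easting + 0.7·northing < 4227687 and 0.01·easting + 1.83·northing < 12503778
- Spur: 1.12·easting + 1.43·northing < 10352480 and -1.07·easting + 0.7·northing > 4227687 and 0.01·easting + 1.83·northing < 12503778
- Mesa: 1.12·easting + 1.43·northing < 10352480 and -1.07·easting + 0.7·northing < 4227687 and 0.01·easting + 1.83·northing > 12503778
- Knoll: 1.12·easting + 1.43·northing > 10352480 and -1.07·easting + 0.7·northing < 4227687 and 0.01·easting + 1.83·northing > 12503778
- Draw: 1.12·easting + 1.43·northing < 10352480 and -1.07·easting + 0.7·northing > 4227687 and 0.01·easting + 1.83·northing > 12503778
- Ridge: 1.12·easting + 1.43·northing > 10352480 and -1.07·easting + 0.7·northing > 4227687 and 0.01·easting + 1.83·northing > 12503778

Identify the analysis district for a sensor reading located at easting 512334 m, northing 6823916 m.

Spur

1.12·512334 + 1.43·6823916 = 10332013.960, which is < 10352480
-1.07·512334 + 0.7·6823916 = 4228543.820, which is > 4227687
0.01·512334 + 1.83·6823916 = 12492889.620, which is < 12503778
This sign pattern matches Spur.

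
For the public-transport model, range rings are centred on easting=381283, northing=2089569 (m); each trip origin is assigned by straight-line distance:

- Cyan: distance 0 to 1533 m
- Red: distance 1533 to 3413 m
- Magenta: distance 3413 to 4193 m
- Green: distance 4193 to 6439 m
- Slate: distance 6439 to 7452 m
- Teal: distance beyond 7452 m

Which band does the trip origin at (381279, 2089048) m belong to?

Distance = √((381279−381283)² + (2089048−2089569)²) = √(16.000 + 271441.000) = 521.015 m.
0 ≤ 521.015 < 1533 → Cyan.

Cyan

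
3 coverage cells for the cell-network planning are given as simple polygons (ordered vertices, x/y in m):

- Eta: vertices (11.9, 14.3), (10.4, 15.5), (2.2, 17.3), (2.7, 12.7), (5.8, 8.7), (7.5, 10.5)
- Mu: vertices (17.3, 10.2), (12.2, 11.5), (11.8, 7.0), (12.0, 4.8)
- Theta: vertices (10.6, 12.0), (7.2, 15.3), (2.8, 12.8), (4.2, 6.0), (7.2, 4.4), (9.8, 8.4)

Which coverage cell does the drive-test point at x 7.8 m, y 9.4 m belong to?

Cast a ray rightward from (7.8, 9.4). For each polygon, the edges (by vertex number in listed order) whose endpoints lie on opposite sides of y = 9.4, where each meets that height, and whether that is right or left of the point:
Eta: 4–5 at x≈5.26 (left), 5–6 at x≈6.46 (left) → 0 crossings.
Mu: 2–3 at x≈12.01 (right), 4–1 at x≈16.51 (right) → 2 crossings.
Theta: 3–4 at x≈3.50 (left), 6–1 at x≈10.02 (right) → 1 crossing.
Only Theta has an odd count, so the point is inside Theta.

Theta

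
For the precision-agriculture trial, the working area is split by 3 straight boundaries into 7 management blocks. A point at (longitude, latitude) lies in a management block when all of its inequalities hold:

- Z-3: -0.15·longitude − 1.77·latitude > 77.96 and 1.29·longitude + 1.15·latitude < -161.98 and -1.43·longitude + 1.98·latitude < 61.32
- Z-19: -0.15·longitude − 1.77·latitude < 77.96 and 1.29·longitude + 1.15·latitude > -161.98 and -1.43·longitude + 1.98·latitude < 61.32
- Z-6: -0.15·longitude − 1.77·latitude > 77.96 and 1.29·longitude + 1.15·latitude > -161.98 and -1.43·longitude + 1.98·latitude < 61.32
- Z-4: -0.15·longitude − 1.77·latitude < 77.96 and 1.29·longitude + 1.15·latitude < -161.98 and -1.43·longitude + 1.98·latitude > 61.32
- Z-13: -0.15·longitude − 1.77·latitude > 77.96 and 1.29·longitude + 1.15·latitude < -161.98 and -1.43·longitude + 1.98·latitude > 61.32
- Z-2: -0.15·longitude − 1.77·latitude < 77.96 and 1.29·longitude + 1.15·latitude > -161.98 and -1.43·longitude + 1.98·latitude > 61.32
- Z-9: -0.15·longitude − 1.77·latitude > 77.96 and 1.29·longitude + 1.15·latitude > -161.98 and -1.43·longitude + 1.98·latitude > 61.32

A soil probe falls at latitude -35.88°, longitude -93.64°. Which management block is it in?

-0.15·-93.64 − 1.77·-35.88 = 77.554, which is < 77.96
1.29·-93.64 + 1.15·-35.88 = -162.058, which is < -161.98
-1.43·-93.64 + 1.98·-35.88 = 62.863, which is > 61.32
This sign pattern matches Z-4.

Z-4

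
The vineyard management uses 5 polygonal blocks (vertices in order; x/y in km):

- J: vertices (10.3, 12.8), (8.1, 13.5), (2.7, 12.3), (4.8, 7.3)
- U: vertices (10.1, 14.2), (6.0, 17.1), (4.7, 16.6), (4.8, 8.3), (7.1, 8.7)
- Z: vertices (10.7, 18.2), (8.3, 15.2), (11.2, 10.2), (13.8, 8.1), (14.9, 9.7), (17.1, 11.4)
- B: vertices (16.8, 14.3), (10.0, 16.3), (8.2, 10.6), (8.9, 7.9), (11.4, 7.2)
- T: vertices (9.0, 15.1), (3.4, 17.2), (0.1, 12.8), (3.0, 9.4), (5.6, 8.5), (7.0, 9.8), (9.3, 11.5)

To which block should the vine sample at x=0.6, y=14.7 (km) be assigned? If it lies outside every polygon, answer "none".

none

Cast a ray rightward from (0.6, 14.7). For each polygon, the edges (by vertex number in listed order) whose endpoints lie on opposite sides of y = 14.7, where each meets that height, and whether that is right or left of the point:
J: no edge straddles that height → 0 crossings.
U: 1–2 at x≈9.39 (right), 3–4 at x≈4.72 (right) → 2 crossings.
Z: 2–3 at x≈8.59 (right), 6–1 at x≈13.99 (right) → 2 crossings.
B: 1–2 at x≈15.44 (right), 2–3 at x≈9.49 (right) → 2 crossings.
T: 2–3 at x≈1.52 (right), 7–1 at x≈9.03 (right) → 2 crossings.
All counts are even, so the point lies outside every listed polygon.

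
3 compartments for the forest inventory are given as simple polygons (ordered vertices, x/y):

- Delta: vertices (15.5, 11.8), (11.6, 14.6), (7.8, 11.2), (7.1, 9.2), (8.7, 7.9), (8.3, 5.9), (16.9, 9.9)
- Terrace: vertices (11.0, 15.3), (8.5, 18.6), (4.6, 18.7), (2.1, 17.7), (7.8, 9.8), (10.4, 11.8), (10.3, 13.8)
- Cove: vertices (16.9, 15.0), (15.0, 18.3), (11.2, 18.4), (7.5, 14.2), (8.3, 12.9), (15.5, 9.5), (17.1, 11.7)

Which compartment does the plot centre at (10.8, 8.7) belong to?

Cast a ray rightward from (10.8, 8.7). For each polygon, the edges (by vertex number in listed order) whose endpoints lie on opposite sides of y = 8.7, where each meets that height, and whether that is right or left of the point:
Delta: 4–5 at x≈7.72 (left), 6–7 at x≈14.32 (right) → 1 crossing.
Terrace: no edge straddles that height → 0 crossings.
Cove: no edge straddles that height → 0 crossings.
Only Delta has an odd count, so the point is inside Delta.

Delta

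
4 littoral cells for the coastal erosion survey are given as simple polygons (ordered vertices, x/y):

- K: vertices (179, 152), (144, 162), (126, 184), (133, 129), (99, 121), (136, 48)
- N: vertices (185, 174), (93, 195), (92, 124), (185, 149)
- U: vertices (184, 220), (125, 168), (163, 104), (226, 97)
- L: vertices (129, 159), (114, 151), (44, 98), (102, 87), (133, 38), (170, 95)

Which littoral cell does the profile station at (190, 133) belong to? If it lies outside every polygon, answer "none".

U

Cast a ray rightward from (190, 133). For each polygon, the edges (by vertex number in listed order) whose endpoints lie on opposite sides of y = 133, where each meets that height, and whether that is right or left of the point:
K: 3–4 at x≈132.5 (left), 6–1 at x≈171.1 (left) → 0 crossings.
N: 2–3 at x≈92.1 (left), 3–4 at x≈125.5 (left) → 0 crossings.
U: 2–3 at x≈145.8 (left), 4–1 at x≈213.7 (right) → 1 crossing.
L: 2–3 at x≈90.2 (left), 6–1 at x≈145.7 (left) → 0 crossings.
Only U has an odd count, so the point is inside U.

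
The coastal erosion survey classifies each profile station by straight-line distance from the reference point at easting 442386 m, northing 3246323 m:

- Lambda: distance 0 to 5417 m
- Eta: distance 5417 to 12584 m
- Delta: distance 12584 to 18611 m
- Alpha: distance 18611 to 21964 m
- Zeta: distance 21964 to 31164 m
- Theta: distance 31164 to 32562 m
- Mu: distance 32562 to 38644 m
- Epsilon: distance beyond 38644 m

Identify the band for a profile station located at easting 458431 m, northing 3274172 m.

Distance = √((458431−442386)² + (3274172−3246323)²) = √(257442025.000 + 775566801.000) = 32140.455 m.
31164 ≤ 32140.455 < 32562 → Theta.

Theta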